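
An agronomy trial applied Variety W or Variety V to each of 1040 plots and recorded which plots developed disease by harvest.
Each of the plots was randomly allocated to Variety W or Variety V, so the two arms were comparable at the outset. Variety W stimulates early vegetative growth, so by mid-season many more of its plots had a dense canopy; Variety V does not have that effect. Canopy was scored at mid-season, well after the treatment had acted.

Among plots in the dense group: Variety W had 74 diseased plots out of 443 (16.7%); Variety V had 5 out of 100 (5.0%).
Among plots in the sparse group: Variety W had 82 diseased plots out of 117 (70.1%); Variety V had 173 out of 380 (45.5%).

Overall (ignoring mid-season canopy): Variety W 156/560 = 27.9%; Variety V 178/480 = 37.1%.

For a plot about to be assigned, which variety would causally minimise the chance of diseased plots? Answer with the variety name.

Because the variety influences mid-season canopy, mid-season canopy is a post-treatment mediator, not a confounder. Stratifying on it would bias the estimate; the causal effect is the crude pooled difference.
Pooled: Variety W 27.9% vs Variety V 37.1%; Variety W is lower overall.

Variety W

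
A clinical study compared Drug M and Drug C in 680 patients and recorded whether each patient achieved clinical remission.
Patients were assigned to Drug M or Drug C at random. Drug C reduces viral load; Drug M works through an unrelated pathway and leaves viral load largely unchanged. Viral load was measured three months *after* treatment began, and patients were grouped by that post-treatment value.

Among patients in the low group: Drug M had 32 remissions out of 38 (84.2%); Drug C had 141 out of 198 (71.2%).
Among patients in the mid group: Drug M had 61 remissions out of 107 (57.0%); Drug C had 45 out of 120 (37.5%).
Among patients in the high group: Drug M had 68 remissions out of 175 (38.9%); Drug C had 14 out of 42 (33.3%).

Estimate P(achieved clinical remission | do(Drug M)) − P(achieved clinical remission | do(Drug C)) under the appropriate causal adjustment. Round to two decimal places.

-0.05

Viral load is recorded after the drug and is itself shifted by it — it sits on the causal path from drug to outcome. Conditioning on a mediator would strip out part of the effect we want; the pooled comparison gives the total causal effect.
The causal difference is the pooled difference: 0.503 − 0.556 = -0.052.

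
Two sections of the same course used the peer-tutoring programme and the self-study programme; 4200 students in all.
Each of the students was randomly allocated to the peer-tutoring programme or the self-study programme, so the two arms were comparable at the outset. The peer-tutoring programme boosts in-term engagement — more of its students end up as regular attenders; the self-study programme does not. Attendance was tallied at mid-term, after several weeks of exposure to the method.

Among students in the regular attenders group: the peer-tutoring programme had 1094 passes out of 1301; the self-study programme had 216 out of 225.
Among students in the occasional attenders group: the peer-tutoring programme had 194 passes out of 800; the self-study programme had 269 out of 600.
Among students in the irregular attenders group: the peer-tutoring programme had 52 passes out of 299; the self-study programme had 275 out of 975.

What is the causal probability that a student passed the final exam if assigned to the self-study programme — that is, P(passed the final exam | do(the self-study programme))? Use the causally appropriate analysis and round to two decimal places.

Mid-term attendance is downstream of the teaching method. One should not condition on a consequence of treatment, so the overall rates are the right comparison.
So P(outcome | do(the self-study programme)) is just the pooled rate for the self-study programme: 760/1800 = 0.422.

0.42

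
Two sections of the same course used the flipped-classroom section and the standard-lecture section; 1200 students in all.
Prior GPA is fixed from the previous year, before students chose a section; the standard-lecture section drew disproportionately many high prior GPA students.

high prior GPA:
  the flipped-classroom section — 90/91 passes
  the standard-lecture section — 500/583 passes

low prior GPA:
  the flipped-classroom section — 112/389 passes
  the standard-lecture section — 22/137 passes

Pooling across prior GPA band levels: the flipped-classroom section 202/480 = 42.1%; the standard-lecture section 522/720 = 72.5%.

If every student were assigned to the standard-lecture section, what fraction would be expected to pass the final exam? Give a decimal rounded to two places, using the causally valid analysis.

0.55

Prior GPA band satisfies the back-door criterion: it is not a descendant of the teaching method, and it blocks the spurious path from teaching method to outcome. Adjusting for it (i.e., using the within-prior GPA band rates) gives the causal effect.
Standardising the standard-lecture section to the population prior GPA band mix: 0.562·500/583 + 0.438·22/137 = 0.552.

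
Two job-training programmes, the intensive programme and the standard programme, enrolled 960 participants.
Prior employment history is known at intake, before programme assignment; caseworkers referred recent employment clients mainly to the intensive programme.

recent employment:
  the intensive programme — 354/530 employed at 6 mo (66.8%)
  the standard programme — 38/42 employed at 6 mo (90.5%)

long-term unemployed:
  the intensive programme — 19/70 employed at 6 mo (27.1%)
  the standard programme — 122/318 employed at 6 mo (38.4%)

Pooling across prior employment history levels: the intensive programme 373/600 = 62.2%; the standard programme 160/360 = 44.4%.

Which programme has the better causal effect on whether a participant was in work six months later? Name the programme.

the standard programme

The stratified and pooled comparisons disagree (the standard programme wins within each prior employment history; the intensive programme wins overall), so the answer turns on the causal role of prior employment history.
Since prior employment history is a pre-existing factor (not a product of the programme) and it affects the outcome on its own, it is a confounder. The stratified rates, not the pooled rate, identify the causal effect.
Within each level — recent employment: 66.8% vs 90.5%; long-term unemployed: 27.1% vs 38.4% — the standard programme is higher every time.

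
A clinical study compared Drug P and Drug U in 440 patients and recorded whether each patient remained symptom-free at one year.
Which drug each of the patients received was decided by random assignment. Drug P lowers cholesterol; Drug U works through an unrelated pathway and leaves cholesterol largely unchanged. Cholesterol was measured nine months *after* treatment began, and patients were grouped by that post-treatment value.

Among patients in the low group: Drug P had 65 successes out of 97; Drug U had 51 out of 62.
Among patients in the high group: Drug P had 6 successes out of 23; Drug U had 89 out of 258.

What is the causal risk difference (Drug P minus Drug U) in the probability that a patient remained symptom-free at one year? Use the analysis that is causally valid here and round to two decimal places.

The stratified and pooled comparisons disagree (Drug U wins within each cholesterol; Drug P wins overall), so the answer turns on the causal role of cholesterol.
Cholesterol is recorded after the drug and is itself shifted by it — it sits on the causal path from drug to outcome. Conditioning on a mediator would strip out part of the effect we want; the pooled comparison gives the total causal effect.
The causal difference is the pooled difference: 0.592 − 0.438 = +0.154.

+0.15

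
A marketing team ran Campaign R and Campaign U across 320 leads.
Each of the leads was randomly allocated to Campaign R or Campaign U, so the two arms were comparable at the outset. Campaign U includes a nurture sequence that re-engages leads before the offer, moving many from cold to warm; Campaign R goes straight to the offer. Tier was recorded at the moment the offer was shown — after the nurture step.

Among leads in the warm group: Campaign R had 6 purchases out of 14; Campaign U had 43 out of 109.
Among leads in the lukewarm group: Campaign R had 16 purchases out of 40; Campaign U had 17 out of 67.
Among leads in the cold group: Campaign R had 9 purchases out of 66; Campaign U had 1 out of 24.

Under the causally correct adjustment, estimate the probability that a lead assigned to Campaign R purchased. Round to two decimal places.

Stratifying would compare campaigns among leads the campaigns themselves sorted into engagement tier groups — a form of selection on an intermediate. The unconditioned pooled rates give the total causal effect.
So P(outcome | do(Campaign R)) is just the pooled rate for Campaign R: 31/120 = 0.258.

0.26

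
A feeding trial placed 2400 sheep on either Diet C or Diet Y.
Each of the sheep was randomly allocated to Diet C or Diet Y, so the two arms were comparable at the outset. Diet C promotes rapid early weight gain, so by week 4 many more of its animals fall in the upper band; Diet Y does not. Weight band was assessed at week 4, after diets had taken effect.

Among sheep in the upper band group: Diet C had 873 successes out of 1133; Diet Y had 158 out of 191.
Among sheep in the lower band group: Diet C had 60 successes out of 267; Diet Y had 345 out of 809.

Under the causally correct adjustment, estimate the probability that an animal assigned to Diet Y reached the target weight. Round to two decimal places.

0.50

The distribution of week-4 weight band is itself part of what the diet does — it is an intermediate outcome. Holding it fixed would remove that part of the effect; the total effect is the pooled difference.
So P(outcome | do(Diet Y)) is just the pooled rate for Diet Y: 503/1000 = 0.503.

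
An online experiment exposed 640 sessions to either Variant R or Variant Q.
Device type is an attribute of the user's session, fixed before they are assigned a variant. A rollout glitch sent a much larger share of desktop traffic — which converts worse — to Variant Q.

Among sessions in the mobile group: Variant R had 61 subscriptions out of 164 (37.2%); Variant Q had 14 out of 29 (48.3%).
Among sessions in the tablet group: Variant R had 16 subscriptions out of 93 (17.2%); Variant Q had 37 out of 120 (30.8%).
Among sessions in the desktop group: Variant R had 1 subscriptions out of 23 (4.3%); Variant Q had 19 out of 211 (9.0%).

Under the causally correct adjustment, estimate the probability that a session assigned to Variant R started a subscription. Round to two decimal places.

0.19

The stratified and pooled comparisons disagree (Variant Q wins within each device type; Variant R wins overall), so the answer turns on the causal role of device type.
Nothing the variant does changes device type; the imbalance is an allocation artefact. With device type also predicting the outcome, the pooled figure is confounded, and the within-stratum comparison is the causal one.
Standardising Variant R to the population device type mix: 0.302·61/164 + 0.333·16/93 + 0.366·1/23 = 0.185.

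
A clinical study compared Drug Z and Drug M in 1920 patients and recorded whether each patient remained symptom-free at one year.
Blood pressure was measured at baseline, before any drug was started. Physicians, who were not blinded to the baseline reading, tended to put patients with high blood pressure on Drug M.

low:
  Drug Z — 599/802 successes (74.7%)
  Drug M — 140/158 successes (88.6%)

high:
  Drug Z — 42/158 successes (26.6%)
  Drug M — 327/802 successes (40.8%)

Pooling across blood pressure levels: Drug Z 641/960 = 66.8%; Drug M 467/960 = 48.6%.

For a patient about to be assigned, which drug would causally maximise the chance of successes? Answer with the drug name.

The stratified and pooled comparisons disagree (Drug M wins within each blood pressure; Drug Z wins overall), so the answer turns on the causal role of blood pressure.
Blood pressure is set before the drug has any effect — it is not caused by the drug — and it independently drives the outcome. That makes it a confounder, so the causal comparison is within blood pressure levels.
Within each level — low: 74.7% vs 88.6%; high: 26.6% vs 40.8% — Drug M is higher every time.

Drug M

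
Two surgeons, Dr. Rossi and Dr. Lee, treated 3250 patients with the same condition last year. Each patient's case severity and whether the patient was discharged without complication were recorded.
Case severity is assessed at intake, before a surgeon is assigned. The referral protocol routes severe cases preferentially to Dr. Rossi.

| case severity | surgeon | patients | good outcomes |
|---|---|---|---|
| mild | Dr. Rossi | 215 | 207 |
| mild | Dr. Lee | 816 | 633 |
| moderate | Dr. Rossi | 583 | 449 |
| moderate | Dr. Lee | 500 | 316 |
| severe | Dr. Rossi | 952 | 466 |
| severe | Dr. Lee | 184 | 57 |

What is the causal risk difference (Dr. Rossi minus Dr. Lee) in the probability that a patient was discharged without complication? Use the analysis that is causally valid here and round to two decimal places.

+0.17

The case severity-specific comparison favours Dr. Rossi throughout, but the pooled figures favour Dr. Lee. The question is whether to condition on case severity.
Since case severity is a pre-existing factor (not a product of the surgeon) and it affects the outcome on its own, it is a confounder. The stratified rates, not the pooled rate, identify the causal effect.
Adjusting over the population distribution of case severity: 0.317·(0.963−0.776) + 0.333·(0.770−0.632) + 0.350·(0.489−0.310) = +0.168.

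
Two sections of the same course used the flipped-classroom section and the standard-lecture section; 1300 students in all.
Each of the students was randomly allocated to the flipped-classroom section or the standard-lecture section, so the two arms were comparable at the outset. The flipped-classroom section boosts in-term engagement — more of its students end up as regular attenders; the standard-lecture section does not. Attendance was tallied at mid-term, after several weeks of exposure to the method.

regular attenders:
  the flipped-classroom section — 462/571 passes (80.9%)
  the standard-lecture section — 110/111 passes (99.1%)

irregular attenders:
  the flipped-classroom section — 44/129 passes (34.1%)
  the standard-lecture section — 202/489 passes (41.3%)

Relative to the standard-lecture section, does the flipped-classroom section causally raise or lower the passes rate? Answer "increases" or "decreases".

Stratifying would compare teaching methods among students the teaching methods themselves sorted into mid-term attendance groups — a form of selection on an intermediate. The unconditioned pooled rates give the total causal effect.
Pooled: the flipped-classroom section 72.3% vs the standard-lecture section 52.0%; the flipped-classroom section is higher overall.

increases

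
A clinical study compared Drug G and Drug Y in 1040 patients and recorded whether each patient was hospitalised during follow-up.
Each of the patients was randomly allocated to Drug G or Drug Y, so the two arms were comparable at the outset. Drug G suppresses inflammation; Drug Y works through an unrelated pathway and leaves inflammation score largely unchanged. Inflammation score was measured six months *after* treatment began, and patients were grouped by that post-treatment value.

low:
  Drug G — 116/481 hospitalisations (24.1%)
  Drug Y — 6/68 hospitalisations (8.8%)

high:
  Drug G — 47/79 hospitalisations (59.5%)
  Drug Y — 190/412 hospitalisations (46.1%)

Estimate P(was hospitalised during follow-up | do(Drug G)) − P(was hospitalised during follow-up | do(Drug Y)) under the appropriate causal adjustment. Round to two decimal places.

-0.12

Inflammation score here is a post-treatment variable shaped by the drug; conditioning on it would introduce bias rather than remove it. The overall comparison is the causal one.
The causal difference is the pooled difference: 0.291 − 0.408 = -0.117.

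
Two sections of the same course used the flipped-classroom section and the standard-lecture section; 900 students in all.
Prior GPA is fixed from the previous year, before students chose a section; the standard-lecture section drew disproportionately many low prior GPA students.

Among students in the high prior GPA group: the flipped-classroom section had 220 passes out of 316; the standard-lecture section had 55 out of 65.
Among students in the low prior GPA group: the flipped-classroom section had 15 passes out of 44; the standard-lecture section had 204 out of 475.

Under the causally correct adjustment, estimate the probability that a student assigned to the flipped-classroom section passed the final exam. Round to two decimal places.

0.49

Prior GPA band satisfies the back-door criterion: it is not a descendant of the teaching method, and it blocks the spurious path from teaching method to outcome. Adjusting for it (i.e., using the within-prior GPA band rates) gives the causal effect.
Standardising the flipped-classroom section to the population prior GPA band mix: 0.423·220/316 + 0.577·15/44 = 0.491.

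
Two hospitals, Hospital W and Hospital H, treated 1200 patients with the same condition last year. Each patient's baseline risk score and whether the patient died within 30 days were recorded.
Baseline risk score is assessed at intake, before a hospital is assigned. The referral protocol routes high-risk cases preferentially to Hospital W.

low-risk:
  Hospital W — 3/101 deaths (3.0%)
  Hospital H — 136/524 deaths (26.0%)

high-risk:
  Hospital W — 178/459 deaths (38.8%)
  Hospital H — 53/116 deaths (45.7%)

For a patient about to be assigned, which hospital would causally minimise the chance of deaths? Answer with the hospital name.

The stratified and pooled comparisons disagree (Hospital W wins within each baseline risk score; Hospital H wins overall), so the answer turns on the causal role of baseline risk score.
Here baseline risk score is a common cause — it drives both which hospital a case falls under and the outcome. The crude comparison mixes populations; the stratum-specific rates are the causally relevant ones.
Within each level — low-risk: 3.0% vs 26.0%; high-risk: 38.8% vs 45.7% — Hospital W is lower every time.

Hospital W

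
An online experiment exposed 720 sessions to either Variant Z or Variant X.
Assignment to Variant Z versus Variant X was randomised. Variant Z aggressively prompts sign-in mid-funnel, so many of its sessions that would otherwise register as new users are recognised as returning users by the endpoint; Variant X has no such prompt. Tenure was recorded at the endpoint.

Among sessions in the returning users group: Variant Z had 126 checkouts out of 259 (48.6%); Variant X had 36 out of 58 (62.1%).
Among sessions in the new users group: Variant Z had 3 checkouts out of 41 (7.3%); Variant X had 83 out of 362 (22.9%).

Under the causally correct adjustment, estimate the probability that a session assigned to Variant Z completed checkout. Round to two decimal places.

0.43

Within every user tenure level Variant X has the higher rate, yet pooled Variant Z does — Simpson's reversal.
User tenure here is a post-treatment variable shaped by the variant; conditioning on it would introduce bias rather than remove it. The overall comparison is the causal one.
So P(outcome | do(Variant Z)) is just the pooled rate for Variant Z: 129/300 = 0.430.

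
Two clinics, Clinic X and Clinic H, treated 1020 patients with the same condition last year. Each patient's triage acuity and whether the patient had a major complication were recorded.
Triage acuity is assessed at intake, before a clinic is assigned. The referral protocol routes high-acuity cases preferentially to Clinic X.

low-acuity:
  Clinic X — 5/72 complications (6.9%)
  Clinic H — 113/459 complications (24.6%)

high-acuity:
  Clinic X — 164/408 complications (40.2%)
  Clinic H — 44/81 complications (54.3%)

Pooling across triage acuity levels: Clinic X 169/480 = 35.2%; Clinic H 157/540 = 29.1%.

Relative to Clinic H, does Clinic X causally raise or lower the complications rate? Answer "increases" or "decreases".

decreases

Clinic X is lower inside every triage acuity stratum but Clinic H is lower in aggregate. Whether to stratify depends on how triage acuity relates to the clinic.
Triage acuity is set before the clinic has any effect — it is not caused by the clinic — and it independently drives the outcome. That makes it a confounder, so the causal comparison is within triage acuity levels.
Within each level — low-acuity: 6.9% vs 24.6%; high-acuity: 40.2% vs 54.3% — Clinic X is lower every time.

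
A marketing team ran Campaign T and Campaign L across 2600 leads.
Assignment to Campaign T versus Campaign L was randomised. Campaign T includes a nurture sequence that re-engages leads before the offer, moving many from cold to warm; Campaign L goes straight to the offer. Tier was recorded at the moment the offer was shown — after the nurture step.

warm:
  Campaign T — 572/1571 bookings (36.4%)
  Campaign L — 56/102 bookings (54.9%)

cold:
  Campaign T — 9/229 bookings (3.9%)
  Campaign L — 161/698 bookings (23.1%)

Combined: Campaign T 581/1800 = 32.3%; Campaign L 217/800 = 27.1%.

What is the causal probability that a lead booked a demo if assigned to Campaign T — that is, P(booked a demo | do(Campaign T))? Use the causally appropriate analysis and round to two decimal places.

0.32

Engagement tier here is a post-treatment variable shaped by the campaign; conditioning on it would introduce bias rather than remove it. The overall comparison is the causal one.
So P(outcome | do(Campaign T)) is just the pooled rate for Campaign T: 581/1800 = 0.323.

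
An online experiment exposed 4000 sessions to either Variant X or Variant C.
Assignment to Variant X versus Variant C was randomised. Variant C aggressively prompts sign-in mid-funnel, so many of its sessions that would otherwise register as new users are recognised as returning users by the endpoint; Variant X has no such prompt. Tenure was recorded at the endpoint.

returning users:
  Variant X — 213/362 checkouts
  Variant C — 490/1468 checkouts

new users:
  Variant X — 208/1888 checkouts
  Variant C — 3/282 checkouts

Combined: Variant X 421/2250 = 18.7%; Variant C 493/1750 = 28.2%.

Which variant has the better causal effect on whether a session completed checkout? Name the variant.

Within every user tenure level Variant X has the higher rate, yet pooled Variant C does — Simpson's reversal.
The distribution of user tenure is itself part of what the variant does — it is an intermediate outcome. Holding it fixed would remove that part of the effect; the total effect is the pooled difference.
Pooled: Variant X 18.7% vs Variant C 28.2%; Variant C is higher overall.

Variant C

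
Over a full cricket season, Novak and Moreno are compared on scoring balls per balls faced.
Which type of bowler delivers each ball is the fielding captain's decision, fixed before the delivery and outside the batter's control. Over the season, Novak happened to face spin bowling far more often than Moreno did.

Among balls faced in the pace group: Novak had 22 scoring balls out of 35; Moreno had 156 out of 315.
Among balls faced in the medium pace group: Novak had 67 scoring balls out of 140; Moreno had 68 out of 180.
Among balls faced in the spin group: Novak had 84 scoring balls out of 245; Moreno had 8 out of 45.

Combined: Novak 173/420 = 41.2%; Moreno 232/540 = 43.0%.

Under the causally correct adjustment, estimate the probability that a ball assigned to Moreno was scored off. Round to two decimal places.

0.36

Within every bowling type level Novak has the higher rate, yet pooled Moreno does — Simpson's reversal.
Nothing the player does changes bowling type; the imbalance is an allocation artefact. With bowling type also predicting the outcome, the pooled figure is confounded, and the within-stratum comparison is the causal one.
Standardising Moreno to the population bowling type mix: 0.365·156/315 + 0.333·68/180 + 0.302·8/45 = 0.360.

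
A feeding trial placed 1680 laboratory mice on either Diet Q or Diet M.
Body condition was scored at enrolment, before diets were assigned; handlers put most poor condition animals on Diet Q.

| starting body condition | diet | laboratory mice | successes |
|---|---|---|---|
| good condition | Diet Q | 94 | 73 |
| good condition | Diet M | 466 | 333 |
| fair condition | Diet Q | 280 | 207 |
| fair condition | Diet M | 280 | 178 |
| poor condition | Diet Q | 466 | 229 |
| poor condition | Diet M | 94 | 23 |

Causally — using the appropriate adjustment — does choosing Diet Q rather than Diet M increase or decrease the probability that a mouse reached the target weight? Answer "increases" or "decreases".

Diet Q is higher inside every starting body condition stratum but Diet M is higher in aggregate. Whether to stratify depends on how starting body condition relates to the diet.
Starting body condition differs across diets for reasons unrelated to any effect of the diet itself, and it separately predicts the outcome — a classic confounder. We must compare within starting body condition levels.
Within each level — good condition: 77.7% vs 71.5%; fair condition: 73.9% vs 63.6%; poor condition: 49.1% vs 24.5% — Diet Q is higher every time.

increases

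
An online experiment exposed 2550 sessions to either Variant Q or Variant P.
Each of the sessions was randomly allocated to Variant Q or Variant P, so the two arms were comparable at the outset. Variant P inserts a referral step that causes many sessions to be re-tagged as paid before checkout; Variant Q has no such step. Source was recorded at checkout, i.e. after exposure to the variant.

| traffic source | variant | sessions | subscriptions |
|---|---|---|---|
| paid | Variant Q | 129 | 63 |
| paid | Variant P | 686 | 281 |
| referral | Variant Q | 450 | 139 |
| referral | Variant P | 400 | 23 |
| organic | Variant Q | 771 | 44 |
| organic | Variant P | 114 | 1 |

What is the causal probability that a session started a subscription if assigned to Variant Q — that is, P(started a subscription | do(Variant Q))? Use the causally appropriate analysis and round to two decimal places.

Traffic source here is a post-treatment variable shaped by the variant; conditioning on it would introduce bias rather than remove it. The overall comparison is the causal one.
So P(outcome | do(Variant Q)) is just the pooled rate for Variant Q: 246/1350 = 0.182.

0.18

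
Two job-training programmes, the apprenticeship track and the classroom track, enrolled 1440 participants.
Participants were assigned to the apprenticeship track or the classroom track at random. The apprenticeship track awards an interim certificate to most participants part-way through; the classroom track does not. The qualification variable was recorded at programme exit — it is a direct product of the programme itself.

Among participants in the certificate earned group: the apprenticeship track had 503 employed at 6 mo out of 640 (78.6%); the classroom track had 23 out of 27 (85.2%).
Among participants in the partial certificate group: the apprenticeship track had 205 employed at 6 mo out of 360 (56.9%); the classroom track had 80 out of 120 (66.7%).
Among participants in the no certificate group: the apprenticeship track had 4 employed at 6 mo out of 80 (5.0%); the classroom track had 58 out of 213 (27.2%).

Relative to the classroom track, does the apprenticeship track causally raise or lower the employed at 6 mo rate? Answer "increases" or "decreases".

Stratifying would compare programmes among participants the programmes themselves sorted into qualification attained during the programme groups — a form of selection on an intermediate. The unconditioned pooled rates give the total causal effect.
Pooled: the apprenticeship track 65.9% vs the classroom track 44.7%; the apprenticeship track is higher overall.

increases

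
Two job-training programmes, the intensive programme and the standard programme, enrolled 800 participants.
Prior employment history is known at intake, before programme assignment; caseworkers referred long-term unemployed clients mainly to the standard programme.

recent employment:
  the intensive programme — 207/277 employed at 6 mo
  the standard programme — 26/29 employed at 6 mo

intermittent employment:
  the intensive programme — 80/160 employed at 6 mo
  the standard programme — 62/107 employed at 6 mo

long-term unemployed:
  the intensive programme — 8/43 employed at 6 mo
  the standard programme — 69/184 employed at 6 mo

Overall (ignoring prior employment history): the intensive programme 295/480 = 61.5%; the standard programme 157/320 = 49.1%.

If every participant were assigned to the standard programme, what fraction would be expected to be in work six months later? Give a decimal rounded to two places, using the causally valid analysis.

The prior employment history-specific comparison favours the standard programme throughout, but the pooled figures favour the intensive programme. The question is whether to condition on prior employment history.
Prior employment history differs across programmes for reasons unrelated to any effect of the programme itself, and it separately predicts the outcome — a classic confounder. We must compare within prior employment history levels.
Standardising the standard programme to the population prior employment history mix: 0.383·26/29 + 0.334·62/107 + 0.284·69/184 = 0.643.

0.64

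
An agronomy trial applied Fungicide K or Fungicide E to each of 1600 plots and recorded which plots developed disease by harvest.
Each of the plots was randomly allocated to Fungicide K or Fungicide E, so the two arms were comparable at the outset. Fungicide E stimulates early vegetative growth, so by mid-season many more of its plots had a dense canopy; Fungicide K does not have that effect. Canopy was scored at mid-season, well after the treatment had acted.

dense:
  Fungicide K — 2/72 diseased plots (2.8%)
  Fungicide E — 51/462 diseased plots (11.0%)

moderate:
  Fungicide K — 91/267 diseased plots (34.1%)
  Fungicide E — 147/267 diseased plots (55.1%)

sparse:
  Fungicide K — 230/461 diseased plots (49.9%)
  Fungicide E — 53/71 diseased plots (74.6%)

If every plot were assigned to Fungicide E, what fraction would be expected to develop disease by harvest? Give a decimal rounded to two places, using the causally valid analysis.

0.31

The distribution of mid-season canopy is itself part of what the fungicide does — it is an intermediate outcome. Holding it fixed would remove that part of the effect; the total effect is the pooled difference.
So P(outcome | do(Fungicide E)) is just the pooled rate for Fungicide E: 251/800 = 0.314.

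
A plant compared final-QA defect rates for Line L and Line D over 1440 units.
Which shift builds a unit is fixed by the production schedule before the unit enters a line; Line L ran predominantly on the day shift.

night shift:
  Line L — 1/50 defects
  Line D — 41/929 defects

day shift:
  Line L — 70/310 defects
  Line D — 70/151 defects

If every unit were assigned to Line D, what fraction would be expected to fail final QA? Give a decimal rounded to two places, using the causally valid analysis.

0.18

Here shift is a common cause — it drives both which line a case falls under and the outcome. The crude comparison mixes populations; the stratum-specific rates are the causally relevant ones.
Standardising Line D to the population shift mix: 0.680·41/929 + 0.320·70/151 = 0.178.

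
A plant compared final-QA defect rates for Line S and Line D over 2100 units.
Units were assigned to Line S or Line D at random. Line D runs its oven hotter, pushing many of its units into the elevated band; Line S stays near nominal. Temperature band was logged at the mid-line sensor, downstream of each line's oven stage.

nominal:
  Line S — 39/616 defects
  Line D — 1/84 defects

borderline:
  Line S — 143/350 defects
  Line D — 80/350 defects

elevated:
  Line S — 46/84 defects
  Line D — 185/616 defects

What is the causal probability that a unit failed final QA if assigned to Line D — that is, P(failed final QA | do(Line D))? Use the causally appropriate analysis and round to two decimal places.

Stratifying would compare lines among units the lines themselves sorted into in-process temperature band groups — a form of selection on an intermediate. The unconditioned pooled rates give the total causal effect.
So P(outcome | do(Line D)) is just the pooled rate for Line D: 266/1050 = 0.253.

0.25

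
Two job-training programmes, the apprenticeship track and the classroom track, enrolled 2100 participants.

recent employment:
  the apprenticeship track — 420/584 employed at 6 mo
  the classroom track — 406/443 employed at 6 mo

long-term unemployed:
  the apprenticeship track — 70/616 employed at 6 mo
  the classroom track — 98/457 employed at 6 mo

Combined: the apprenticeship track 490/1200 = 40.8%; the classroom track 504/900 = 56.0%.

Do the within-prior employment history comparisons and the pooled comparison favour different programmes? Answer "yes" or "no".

no

Within each prior employment history level (recent employment 71.9% vs 91.6%; long-term unemployed 11.4% vs 21.4%), the classroom track has the higher rate every time. Pooled: 40.8% vs 56.0% — the classroom track has the higher rate overall. They agree.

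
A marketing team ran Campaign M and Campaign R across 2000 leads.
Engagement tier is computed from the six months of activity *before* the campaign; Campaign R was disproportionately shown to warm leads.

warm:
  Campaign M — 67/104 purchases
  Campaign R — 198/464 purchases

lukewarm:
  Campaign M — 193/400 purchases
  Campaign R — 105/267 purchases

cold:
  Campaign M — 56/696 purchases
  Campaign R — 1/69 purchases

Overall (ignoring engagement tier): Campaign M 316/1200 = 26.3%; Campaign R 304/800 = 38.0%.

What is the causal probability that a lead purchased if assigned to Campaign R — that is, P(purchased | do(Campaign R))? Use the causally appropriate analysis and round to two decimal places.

0.26

The stratified and pooled comparisons disagree (Campaign M wins within each engagement tier; Campaign R wins overall), so the answer turns on the causal role of engagement tier.
Nothing the campaign does changes engagement tier; the imbalance is an allocation artefact. With engagement tier also predicting the outcome, the pooled figure is confounded, and the within-stratum comparison is the causal one.
Standardising Campaign R to the population engagement tier mix: 0.284·198/464 + 0.334·105/267 + 0.383·1/69 = 0.258.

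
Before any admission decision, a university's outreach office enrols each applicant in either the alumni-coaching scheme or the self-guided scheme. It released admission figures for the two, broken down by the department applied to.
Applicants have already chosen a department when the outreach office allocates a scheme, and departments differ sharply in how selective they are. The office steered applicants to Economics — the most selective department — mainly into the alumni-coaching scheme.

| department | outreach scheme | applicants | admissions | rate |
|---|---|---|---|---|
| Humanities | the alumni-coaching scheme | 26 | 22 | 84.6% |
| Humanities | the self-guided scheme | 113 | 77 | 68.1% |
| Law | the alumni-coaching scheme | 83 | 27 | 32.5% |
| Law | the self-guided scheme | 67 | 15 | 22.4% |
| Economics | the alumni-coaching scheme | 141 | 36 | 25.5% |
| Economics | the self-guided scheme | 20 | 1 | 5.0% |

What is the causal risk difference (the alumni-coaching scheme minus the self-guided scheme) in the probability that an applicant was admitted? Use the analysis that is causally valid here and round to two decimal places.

+0.16

Within every department level the alumni-coaching scheme has the higher rate, yet pooled the self-guided scheme does — Simpson's reversal.
The imbalance in department arose from how applicants were allocated, not from anything the outreach scheme did; and department independently affects the outcome. The pooled gap is confounded — condition on department.
Adjusting over the population distribution of department: 0.309·(0.846−0.681) + 0.333·(0.325−0.224) + 0.358·(0.255−0.050) = +0.158.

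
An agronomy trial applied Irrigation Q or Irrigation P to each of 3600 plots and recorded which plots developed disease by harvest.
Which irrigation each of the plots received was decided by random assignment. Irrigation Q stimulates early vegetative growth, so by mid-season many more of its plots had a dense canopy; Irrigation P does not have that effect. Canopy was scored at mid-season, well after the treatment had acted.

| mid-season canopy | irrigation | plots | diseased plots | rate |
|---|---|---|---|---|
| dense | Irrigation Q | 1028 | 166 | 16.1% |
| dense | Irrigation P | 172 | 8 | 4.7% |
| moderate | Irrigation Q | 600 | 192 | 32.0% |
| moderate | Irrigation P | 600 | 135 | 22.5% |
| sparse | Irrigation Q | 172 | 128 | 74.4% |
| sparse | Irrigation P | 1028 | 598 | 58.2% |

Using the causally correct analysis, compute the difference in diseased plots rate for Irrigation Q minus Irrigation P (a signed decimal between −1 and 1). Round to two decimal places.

-0.14

Mid-season canopy here is a post-treatment variable shaped by the irrigation; conditioning on it would introduce bias rather than remove it. The overall comparison is the causal one.
The causal difference is the pooled difference: 0.270 − 0.412 = -0.142.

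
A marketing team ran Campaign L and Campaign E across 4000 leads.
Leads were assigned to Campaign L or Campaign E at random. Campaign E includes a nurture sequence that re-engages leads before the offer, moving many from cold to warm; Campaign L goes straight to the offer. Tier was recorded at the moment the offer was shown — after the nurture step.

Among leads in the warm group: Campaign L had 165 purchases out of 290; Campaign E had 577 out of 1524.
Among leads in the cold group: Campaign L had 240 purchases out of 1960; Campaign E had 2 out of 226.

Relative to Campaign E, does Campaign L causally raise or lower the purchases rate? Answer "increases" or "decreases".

decreases

Because the campaign influences engagement tier, engagement tier is a post-treatment mediator, not a confounder. Stratifying on it would bias the estimate; the causal effect is the crude pooled difference.
Pooled: Campaign L 18.0% vs Campaign E 33.1%; Campaign E is higher overall.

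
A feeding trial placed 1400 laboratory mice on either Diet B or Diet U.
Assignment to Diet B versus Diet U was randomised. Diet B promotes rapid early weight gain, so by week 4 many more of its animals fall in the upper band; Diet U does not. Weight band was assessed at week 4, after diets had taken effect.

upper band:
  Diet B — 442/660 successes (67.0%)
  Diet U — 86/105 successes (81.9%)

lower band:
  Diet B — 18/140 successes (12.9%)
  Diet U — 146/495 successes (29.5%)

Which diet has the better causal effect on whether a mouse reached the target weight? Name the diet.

Diet B

Diet U is higher inside every week-4 weight band stratum but Diet B is higher in aggregate. Whether to stratify depends on how week-4 weight band relates to the diet.
Because the diet influences week-4 weight band, week-4 weight band is a post-treatment mediator, not a confounder. Stratifying on it would bias the estimate; the causal effect is the crude pooled difference.
Pooled: Diet B 57.5% vs Diet U 38.7%; Diet B is higher overall.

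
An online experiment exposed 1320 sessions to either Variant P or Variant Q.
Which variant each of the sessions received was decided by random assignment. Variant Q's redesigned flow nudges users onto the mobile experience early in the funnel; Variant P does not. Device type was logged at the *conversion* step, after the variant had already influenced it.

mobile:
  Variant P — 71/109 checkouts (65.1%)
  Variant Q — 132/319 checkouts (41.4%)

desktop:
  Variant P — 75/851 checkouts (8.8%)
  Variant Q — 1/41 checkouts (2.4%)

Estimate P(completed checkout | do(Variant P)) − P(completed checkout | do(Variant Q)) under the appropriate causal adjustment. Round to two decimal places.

-0.22

Device type is downstream of the variant. One should not condition on a consequence of treatment, so the overall rates are the right comparison.
The causal difference is the pooled difference: 0.152 − 0.369 = -0.217.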